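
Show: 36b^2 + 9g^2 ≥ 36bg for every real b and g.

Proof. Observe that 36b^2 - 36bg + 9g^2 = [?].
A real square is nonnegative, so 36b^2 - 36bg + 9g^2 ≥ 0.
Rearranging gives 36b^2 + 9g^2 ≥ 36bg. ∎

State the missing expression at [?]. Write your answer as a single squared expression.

36b^2 - 36bg + 9g^2 is a perfect-square trinomial: the outer terms are (6b)^2 and (3g)^2, and the cross term is -2·6b·3g.
So 36b^2 - 36bg + 9g^2 = (6b - 3g)^2 ≥ 0.

(6b - 3g)^2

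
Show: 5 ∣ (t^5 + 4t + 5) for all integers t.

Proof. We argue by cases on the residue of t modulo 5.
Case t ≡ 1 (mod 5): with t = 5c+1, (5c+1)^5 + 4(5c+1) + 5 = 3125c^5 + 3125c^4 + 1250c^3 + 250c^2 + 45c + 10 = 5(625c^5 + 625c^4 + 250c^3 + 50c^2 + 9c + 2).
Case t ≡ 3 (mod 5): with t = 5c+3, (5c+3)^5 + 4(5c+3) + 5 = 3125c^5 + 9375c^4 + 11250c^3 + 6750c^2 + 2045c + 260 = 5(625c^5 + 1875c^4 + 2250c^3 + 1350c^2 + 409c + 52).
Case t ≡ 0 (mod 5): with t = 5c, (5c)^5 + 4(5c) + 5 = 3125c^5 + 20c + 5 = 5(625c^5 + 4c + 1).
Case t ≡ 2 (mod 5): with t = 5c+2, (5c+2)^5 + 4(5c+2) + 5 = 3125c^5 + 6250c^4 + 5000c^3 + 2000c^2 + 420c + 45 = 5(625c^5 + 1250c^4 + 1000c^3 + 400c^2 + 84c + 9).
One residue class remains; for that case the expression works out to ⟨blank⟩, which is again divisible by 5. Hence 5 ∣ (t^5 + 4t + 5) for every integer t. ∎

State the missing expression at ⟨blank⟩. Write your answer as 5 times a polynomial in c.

The residues treated are {1, 3, 0, 2}, so the missing case is t ≡ 4 (mod 5); write t = 5c+4.
Then (5c+4)^5 + 4(5c+4) + 5 = 3125c^5 + 12500c^4 + 20000c^3 + 16000c^2 + 6420c + 1045 = 5(625c^5 + 2500c^4 + 4000c^3 + 3200c^2 + 1284c + 209).

5(625c^5 + 2500c^4 + 4000c^3 + 3200c^2 + 1284c + 209)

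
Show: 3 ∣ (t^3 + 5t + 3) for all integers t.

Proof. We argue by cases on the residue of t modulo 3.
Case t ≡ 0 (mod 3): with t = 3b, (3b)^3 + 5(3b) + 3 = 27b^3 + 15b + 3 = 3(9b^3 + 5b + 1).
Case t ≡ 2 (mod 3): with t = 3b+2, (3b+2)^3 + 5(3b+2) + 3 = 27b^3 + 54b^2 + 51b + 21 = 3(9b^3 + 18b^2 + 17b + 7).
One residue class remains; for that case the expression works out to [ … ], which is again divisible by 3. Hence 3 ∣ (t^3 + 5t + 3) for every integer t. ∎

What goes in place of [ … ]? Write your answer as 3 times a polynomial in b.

The residues treated are {0, 2}, so the missing case is t ≡ 1 (mod 3); write t = 3b+1.
Then (3b+1)^3 + 5(3b+1) + 3 = 27b^3 + 27b^2 + 24b + 9 = 3(9b^3 + 9b^2 + 8b + 3).

3(9b^3 + 9b^2 + 8b + 3)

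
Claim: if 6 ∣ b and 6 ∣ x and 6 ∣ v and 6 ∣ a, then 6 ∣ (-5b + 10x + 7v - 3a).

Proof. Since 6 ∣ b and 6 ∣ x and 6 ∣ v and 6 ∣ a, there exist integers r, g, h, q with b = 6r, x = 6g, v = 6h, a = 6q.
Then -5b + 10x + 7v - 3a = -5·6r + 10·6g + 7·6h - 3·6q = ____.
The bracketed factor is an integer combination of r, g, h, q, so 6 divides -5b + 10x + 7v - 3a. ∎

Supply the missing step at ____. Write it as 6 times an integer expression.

6(10g + 7h - 3q - 5r)

Each term has a factor of 6: -5·6r + 10·6g + 7·6h - 3·6q = 6·(10g + 7h - 3q - 5r).
Since 10g + 7h - 3q - 5r is an integer, 6 ∣ (-5b + 10x + 7v - 3a).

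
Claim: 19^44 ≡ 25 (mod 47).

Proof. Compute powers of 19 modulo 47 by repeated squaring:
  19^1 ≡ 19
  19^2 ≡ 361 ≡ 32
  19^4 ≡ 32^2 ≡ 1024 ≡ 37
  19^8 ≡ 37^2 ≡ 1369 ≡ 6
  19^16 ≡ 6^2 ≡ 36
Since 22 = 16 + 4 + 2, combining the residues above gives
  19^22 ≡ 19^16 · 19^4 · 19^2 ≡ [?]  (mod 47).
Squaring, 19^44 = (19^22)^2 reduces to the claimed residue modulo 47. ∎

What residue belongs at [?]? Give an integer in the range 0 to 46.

42

19^16 · 19^4 · 19^2 ≡ 36 · 37 · 32 = 42624.
42624 mod 47 = 42, so 19^22 ≡ 42 (mod 47).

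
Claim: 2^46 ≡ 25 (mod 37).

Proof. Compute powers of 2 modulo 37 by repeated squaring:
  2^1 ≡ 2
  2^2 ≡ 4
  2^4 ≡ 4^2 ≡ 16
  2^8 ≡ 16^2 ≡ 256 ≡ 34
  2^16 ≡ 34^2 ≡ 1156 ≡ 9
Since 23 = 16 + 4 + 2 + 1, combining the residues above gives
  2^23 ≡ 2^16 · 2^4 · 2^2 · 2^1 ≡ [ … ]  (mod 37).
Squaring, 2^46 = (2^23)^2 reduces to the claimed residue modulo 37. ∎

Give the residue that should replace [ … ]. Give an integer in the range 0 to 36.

Multiply the listed residues: 9 · 16 · 4 · 2 = 144 → 576 → 1152.
Reducing modulo 37: 1152 = 31·37 + 5, so 2^23 ≡ 5.

5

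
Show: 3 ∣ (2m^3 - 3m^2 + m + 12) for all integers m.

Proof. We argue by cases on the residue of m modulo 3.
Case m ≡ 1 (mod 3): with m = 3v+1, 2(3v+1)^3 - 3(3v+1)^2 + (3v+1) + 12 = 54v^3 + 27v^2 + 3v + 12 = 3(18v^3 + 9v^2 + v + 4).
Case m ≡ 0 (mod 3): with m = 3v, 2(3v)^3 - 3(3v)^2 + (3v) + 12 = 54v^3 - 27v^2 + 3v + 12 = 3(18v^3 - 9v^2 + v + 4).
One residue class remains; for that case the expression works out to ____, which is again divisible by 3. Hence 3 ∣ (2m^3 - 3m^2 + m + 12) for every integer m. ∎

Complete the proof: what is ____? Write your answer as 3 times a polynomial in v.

Only m ≡ 2 (mod 3) is unaccounted for. Put m = 3v+2:
2(3v+2)^3 - 3(3v+2)^2 + (3v+2) + 12 expands to 54v^3 + 81v^2 + 39v + 18,
and factoring out 3 leaves 3(18v^3 + 27v^2 + 13v + 6).

3(18v^3 + 27v^2 + 13v + 6)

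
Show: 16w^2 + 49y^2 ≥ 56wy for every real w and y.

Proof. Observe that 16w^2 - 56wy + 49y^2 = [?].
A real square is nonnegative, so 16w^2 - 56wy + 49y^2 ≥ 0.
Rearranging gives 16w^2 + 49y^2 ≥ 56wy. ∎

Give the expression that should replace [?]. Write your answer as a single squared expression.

(4w - 7y)^2

16w^2 - 56wy + 49y^2 is a perfect-square trinomial: the outer terms are (4w)^2 and (7y)^2, and the cross term is -2·4w·7y.
So 16w^2 - 56wy + 49y^2 = (4w - 7y)^2 ≥ 0.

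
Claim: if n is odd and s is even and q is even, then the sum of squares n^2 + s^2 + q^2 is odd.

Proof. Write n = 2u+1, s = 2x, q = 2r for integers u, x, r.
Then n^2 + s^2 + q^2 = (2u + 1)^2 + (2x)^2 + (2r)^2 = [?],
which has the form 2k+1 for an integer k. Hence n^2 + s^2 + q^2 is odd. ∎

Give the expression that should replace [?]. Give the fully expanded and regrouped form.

(2u + 1)^2 + (2x)^2 + (2r)^2 = 4r^2 + 4u^2 + 4u + 4x^2 + 1
= 2(2r^2 + 2u^2 + 2u + 2x^2) + 1.
Since 2r^2 + 2u^2 + 2u + 2x^2 is an integer, the sum of squares is of the form 2k+1 for an integer k.

2(2r^2 + 2u^2 + 2u + 2x^2) + 1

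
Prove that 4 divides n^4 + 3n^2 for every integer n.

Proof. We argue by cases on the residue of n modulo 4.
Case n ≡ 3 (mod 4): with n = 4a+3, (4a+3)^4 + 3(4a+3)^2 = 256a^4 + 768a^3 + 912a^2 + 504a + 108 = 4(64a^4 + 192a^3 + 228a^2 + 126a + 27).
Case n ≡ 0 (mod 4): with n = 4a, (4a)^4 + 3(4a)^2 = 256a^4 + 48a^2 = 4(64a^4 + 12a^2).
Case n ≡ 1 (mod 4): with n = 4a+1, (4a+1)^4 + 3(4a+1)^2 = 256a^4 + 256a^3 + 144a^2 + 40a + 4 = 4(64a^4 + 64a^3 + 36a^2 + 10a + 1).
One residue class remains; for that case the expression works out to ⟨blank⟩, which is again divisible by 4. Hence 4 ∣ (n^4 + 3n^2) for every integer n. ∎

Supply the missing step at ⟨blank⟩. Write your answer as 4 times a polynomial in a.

Only n ≡ 2 (mod 4) is unaccounted for. Put n = 4a+2:
(4a+2)^4 + 3(4a+2)^2 expands to 256a^4 + 512a^3 + 432a^2 + 176a + 28,
and factoring out 4 leaves 4(64a^4 + 128a^3 + 108a^2 + 44a + 7).

4(64a^4 + 128a^3 + 108a^2 + 44a + 7)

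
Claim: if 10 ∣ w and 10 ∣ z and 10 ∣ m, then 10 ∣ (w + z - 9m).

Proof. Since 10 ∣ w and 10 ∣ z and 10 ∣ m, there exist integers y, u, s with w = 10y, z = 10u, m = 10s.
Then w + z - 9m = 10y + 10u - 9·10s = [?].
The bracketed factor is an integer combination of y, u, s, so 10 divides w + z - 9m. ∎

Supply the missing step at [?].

10(-9s + u + y)

Each term has a factor of 10: 10y + 10u - 9·10s = 10·(-9s + u + y).
Since -9s + u + y is an integer, 10 ∣ (w + z - 9m).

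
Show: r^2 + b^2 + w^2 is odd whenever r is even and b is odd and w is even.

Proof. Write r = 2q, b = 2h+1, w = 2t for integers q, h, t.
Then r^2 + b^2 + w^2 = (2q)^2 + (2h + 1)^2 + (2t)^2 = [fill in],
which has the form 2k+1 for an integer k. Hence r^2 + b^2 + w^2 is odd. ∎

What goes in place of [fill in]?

2(2h^2 + 2h + 2q^2 + 2t^2) + 1

Expanding: (2q)^2 + (2h + 1)^2 + (2t)^2 = 4h^2 + 4h + 4q^2 + 4t^2 + 1.
Every term except the constant is even, so this is 2(2h^2 + 2h + 2q^2 + 2t^2) + 1,
and 2h^2 + 2h + 2q^2 + 2t^2 ∈ ℤ gives the required form.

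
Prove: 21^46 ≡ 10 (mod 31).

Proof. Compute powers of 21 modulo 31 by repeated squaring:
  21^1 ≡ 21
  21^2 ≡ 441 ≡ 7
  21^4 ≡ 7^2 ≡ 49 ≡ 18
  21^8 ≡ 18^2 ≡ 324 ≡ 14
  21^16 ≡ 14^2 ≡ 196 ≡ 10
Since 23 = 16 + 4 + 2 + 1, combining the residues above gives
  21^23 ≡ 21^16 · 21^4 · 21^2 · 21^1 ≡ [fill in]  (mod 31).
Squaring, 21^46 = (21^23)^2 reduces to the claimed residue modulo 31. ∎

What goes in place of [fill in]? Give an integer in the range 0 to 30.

17

21^16 · 21^4 · 21^2 · 21^1 ≡ 10 · 18 · 7 · 21 = 26460.
26460 mod 31 = 17, so 21^23 ≡ 17 (mod 31).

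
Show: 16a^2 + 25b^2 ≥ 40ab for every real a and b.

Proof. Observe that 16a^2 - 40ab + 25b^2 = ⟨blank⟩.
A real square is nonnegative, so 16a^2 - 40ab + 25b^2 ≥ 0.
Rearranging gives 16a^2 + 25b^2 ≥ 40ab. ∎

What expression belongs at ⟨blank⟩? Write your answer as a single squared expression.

(4a - 5b)^2

16a^2 - 40ab + 25b^2 is a perfect-square trinomial: the outer terms are (4a)^2 and (5b)^2, and the cross term is -2·4a·5b.
So 16a^2 - 40ab + 25b^2 = (4a - 5b)^2 ≥ 0.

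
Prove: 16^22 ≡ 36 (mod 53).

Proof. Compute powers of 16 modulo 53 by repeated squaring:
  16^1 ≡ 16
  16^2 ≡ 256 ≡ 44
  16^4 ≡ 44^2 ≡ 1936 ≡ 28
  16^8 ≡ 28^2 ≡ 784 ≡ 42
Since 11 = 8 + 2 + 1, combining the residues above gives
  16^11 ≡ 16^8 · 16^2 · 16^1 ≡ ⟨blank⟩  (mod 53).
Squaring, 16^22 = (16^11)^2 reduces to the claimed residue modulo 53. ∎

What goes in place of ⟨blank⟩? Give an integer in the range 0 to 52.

Multiply the listed residues: 42 · 44 · 16 = 1848 → 29568.
Reducing modulo 53: 29568 = 557·53 + 47, so 16^11 ≡ 47.

47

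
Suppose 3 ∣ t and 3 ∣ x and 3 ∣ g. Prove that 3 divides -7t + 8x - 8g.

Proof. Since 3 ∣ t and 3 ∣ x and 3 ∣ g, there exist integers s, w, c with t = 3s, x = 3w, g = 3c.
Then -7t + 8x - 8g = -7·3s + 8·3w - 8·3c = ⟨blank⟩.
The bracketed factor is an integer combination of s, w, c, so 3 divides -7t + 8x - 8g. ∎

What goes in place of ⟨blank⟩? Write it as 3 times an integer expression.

3(-8c - 7s + 8w)

Each term has a factor of 3: -7·3s + 8·3w - 8·3c = 3·(-8c - 7s + 8w).
Since -8c - 7s + 8w is an integer, 3 ∣ (-7t + 8x - 8g).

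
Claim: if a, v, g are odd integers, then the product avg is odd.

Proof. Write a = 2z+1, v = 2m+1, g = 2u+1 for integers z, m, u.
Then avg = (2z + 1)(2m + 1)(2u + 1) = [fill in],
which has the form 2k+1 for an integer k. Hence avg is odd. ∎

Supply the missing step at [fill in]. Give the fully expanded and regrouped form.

Expanding: (2z + 1)(2m + 1)(2u + 1) = 8muz + 4mu + 4mz + 2m + 4uz + 2u + 2z + 1.
Every term except the constant is even, so this is 2(4muz + 2mu + 2mz + m + 2uz + u + z) + 1,
and 4muz + 2mu + 2mz + m + 2uz + u + z ∈ ℤ gives the required form.

2(4muz + 2mu + 2mz + m + 2uz + u + z) + 1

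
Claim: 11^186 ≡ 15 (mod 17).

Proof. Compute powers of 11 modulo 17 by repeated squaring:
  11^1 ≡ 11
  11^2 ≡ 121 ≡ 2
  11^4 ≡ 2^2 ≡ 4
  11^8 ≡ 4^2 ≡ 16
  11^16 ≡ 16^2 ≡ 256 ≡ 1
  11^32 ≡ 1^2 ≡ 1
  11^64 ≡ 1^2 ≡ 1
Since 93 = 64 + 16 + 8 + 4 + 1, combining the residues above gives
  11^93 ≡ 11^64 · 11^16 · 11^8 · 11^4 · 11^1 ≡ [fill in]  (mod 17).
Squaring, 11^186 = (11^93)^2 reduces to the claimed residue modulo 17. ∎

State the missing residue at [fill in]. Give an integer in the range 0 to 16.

Multiply the listed residues: 1 · 1 · 16 · 4 · 11 = 1 → 16 → 64 → 704.
Reducing modulo 17: 704 = 41·17 + 7, so 11^93 ≡ 7.

7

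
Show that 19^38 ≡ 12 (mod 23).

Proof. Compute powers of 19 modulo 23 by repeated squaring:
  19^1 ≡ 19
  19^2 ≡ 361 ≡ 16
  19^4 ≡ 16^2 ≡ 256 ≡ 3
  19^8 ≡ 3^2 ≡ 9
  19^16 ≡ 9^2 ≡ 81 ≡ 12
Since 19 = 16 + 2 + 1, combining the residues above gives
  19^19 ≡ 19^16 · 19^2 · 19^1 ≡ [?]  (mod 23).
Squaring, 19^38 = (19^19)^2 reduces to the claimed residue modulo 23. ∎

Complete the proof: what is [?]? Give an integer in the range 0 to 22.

Multiply the listed residues: 12 · 16 · 19 = 192 → 3648.
Reducing modulo 23: 3648 = 158·23 + 14, so 19^19 ≡ 14.

14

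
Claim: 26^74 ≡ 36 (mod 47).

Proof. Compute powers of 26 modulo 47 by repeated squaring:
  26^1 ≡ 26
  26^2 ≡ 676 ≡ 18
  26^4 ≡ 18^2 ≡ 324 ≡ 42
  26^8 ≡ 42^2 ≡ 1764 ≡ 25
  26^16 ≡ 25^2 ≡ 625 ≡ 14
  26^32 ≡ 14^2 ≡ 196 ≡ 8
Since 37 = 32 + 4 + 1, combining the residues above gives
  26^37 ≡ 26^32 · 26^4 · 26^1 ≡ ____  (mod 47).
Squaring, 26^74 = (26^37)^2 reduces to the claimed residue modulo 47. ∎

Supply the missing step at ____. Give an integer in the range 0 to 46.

Multiply the listed residues: 8 · 42 · 26 = 336 → 8736.
Reducing modulo 47: 8736 = 185·47 + 41, so 26^37 ≡ 41.

41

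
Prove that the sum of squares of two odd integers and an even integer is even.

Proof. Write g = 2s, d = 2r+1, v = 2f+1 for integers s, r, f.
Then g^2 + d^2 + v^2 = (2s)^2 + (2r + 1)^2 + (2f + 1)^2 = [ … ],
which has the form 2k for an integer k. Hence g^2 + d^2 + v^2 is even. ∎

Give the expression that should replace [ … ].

2(2f^2 + 2f + 2r^2 + 2r + 2s^2 + 1)

(2s)^2 + (2r + 1)^2 + (2f + 1)^2 = 4f^2 + 4f + 4r^2 + 4r + 4s^2 + 2
= 2(2f^2 + 2f + 2r^2 + 2r + 2s^2 + 1).
Since 2f^2 + 2f + 2r^2 + 2r + 2s^2 + 1 is an integer, the sum of squares is of the form 2k for an integer k.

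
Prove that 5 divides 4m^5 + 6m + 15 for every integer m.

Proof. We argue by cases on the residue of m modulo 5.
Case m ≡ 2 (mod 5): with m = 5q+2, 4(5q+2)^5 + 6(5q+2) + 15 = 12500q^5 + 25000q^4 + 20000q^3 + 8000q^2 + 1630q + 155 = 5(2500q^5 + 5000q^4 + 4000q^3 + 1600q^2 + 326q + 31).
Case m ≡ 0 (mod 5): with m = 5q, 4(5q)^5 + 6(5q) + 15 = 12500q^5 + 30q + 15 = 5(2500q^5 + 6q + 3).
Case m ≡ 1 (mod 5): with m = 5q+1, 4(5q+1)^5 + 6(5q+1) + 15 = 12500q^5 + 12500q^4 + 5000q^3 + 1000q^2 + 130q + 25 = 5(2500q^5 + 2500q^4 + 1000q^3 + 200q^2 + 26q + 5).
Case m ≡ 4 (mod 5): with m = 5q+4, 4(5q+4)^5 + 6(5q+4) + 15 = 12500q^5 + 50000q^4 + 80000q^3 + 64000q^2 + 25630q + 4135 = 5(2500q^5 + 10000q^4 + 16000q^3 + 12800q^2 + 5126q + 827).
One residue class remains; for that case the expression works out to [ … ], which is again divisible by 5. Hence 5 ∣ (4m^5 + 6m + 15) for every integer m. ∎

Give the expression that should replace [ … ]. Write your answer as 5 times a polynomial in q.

The residues treated are {2, 0, 1, 4}, so the missing case is m ≡ 3 (mod 5); write m = 5q+3.
Then 4(5q+3)^5 + 6(5q+3) + 15 = 12500q^5 + 37500q^4 + 45000q^3 + 27000q^2 + 8130q + 1005 = 5(2500q^5 + 7500q^4 + 9000q^3 + 5400q^2 + 1626q + 201).

5(2500q^5 + 7500q^4 + 9000q^3 + 5400q^2 + 1626q + 201)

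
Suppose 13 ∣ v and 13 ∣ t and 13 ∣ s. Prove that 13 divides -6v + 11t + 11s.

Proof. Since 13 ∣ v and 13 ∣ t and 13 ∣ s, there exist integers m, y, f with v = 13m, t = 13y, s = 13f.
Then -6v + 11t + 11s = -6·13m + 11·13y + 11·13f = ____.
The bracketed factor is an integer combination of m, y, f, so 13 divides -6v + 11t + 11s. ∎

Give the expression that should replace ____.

13(11f - 6m + 11y)

Each term has a factor of 13: -6·13m + 11·13y + 11·13f = 13·(11f - 6m + 11y).
Since 11f - 6m + 11y is an integer, 13 ∣ (-6v + 11t + 11s).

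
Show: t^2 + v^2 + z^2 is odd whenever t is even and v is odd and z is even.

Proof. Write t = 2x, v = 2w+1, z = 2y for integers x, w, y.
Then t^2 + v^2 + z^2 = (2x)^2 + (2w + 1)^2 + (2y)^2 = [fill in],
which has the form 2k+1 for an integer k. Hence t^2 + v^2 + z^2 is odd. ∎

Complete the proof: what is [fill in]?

Expanding: (2x)^2 + (2w + 1)^2 + (2y)^2 = 4w^2 + 4w + 4x^2 + 4y^2 + 1.
Every term except the constant is even, so this is 2(2w^2 + 2w + 2x^2 + 2y^2) + 1,
and 2w^2 + 2w + 2x^2 + 2y^2 ∈ ℤ gives the required form.

2(2w^2 + 2w + 2x^2 + 2y^2) + 1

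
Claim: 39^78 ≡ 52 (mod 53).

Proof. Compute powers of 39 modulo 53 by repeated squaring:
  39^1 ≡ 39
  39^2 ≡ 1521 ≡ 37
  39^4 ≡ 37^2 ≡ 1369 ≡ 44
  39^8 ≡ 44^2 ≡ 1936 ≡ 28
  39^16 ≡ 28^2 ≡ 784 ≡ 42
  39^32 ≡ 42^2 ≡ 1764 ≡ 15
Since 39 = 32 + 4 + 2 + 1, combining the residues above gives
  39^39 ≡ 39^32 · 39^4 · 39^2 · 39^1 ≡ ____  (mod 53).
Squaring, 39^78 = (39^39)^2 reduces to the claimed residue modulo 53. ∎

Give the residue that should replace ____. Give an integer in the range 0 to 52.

23

Multiply the listed residues: 15 · 44 · 37 · 39 = 660 → 24420 → 952380.
Reducing modulo 53: 952380 = 17969·53 + 23, so 39^39 ≡ 23.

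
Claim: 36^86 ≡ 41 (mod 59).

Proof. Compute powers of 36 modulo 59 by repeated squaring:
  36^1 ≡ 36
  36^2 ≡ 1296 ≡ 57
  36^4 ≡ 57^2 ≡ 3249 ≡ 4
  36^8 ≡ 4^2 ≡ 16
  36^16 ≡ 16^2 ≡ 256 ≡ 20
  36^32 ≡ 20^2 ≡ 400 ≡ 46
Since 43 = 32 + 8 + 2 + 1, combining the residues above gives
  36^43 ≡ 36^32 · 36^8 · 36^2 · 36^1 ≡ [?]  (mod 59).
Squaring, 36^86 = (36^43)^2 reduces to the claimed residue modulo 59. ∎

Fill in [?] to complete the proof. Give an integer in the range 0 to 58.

49

Multiply the listed residues: 46 · 16 · 57 · 36 = 736 → 41952 → 1510272.
Reducing modulo 59: 1510272 = 25597·59 + 49, so 36^43 ≡ 49.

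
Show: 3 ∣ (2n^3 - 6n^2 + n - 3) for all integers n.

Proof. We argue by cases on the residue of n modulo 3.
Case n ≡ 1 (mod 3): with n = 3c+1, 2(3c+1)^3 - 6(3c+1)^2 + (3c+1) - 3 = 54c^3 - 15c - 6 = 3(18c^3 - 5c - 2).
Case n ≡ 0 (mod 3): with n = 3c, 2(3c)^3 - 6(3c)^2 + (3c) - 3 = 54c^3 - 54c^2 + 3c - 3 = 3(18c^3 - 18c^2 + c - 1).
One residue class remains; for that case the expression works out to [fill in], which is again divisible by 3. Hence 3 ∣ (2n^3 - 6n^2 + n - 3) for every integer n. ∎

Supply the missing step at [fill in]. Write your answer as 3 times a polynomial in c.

The residues treated are {1, 0}, so the missing case is n ≡ 2 (mod 3); write n = 3c+2.
Then 2(3c+2)^3 - 6(3c+2)^2 + (3c+2) - 3 = 54c^3 + 54c^2 + 3c - 9 = 3(18c^3 + 18c^2 + c - 3).

3(18c^3 + 18c^2 + c - 3)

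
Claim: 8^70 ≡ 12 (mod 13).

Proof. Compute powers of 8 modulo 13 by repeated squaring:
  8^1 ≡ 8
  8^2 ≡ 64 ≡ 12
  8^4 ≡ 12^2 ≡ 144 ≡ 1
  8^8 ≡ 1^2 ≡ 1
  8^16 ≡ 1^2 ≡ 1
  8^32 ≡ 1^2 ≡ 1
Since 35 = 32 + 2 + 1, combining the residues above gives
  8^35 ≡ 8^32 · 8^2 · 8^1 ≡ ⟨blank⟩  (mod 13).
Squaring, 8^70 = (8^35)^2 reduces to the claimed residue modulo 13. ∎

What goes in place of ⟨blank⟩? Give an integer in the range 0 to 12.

Multiply the listed residues: 1 · 12 · 8 = 12 → 96.
Reducing modulo 13: 96 = 7·13 + 5, so 8^35 ≡ 5.

5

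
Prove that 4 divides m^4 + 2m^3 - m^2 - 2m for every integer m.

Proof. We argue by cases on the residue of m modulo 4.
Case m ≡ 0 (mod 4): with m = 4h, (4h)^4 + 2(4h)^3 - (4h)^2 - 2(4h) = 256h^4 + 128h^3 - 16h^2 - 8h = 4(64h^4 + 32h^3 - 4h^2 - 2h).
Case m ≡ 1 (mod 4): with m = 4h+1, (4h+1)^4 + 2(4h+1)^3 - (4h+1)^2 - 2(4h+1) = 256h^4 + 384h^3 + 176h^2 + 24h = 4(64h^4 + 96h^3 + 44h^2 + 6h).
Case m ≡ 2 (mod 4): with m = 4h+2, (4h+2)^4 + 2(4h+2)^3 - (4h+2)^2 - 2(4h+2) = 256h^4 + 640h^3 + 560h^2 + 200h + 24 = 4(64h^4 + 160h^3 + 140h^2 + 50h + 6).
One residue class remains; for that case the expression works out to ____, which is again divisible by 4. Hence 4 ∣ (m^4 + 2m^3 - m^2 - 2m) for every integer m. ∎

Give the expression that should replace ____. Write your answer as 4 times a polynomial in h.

Only m ≡ 3 (mod 4) is unaccounted for. Put m = 4h+3:
(4h+3)^4 + 2(4h+3)^3 - (4h+3)^2 - 2(4h+3) expands to 256h^4 + 896h^3 + 1136h^2 + 616h + 120,
and factoring out 4 leaves 4(64h^4 + 224h^3 + 284h^2 + 154h + 30).

4(64h^4 + 224h^3 + 284h^2 + 154h + 30)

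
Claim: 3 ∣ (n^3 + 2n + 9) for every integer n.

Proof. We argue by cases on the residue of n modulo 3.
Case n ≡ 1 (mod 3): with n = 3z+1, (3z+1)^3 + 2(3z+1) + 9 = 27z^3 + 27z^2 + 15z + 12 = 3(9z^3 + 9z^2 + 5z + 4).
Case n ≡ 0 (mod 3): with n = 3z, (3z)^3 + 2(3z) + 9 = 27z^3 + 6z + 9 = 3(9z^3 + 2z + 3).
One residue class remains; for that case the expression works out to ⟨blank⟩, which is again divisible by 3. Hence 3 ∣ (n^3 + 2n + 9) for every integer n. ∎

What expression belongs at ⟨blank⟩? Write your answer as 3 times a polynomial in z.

3(9z^3 + 18z^2 + 14z + 7)

The residues treated are {1, 0}, so the missing case is n ≡ 2 (mod 3); write n = 3z+2.
Then (3z+2)^3 + 2(3z+2) + 9 = 27z^3 + 54z^2 + 42z + 21 = 3(9z^3 + 18z^2 + 14z + 7).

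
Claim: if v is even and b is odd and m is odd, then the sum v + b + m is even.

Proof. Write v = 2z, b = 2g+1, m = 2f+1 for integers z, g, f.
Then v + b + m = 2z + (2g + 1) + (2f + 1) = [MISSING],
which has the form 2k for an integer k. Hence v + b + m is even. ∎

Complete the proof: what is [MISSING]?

2z + (2g + 1) + (2f + 1) = 2f + 2g + 2z + 2
= 2(f + g + z + 1).
Since f + g + z + 1 is an integer, the sum is of the form 2k for an integer k.

2(f + g + z + 1)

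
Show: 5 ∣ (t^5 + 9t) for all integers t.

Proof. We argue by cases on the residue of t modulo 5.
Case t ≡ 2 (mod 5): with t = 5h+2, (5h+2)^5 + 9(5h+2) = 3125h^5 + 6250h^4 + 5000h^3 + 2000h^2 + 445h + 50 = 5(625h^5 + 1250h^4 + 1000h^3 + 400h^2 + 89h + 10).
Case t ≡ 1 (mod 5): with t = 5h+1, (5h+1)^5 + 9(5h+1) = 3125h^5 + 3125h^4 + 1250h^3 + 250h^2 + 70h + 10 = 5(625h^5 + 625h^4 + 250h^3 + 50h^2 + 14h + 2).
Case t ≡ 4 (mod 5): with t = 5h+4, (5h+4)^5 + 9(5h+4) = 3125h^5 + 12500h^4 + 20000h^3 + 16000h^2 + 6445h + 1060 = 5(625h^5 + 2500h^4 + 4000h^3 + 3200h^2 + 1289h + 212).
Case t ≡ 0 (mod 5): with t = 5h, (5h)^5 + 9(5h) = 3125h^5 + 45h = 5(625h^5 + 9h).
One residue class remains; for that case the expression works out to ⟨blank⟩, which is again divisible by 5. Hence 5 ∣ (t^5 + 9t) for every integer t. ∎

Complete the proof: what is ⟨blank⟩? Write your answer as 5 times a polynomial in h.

Only t ≡ 3 (mod 5) is unaccounted for. Put t = 5h+3:
(5h+3)^5 + 9(5h+3) expands to 3125h^5 + 9375h^4 + 11250h^3 + 6750h^2 + 2070h + 270,
and factoring out 5 leaves 5(625h^5 + 1875h^4 + 2250h^3 + 1350h^2 + 414h + 54).

5(625h^5 + 1875h^4 + 2250h^3 + 1350h^2 + 414h + 54)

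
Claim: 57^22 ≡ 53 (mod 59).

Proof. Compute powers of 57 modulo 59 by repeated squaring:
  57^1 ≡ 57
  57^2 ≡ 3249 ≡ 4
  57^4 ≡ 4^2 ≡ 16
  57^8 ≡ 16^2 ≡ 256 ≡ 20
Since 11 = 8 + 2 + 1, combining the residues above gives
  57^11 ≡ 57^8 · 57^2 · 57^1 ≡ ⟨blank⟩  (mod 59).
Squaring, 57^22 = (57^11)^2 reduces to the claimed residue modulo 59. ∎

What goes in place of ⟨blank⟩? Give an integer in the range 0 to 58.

17

57^8 · 57^2 · 57^1 ≡ 20 · 4 · 57 = 4560.
4560 mod 59 = 17, so 57^11 ≡ 17 (mod 59).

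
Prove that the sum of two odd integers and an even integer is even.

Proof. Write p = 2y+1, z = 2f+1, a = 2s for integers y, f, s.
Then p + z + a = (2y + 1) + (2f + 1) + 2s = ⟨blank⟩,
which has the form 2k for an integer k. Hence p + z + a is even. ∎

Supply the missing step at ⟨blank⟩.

Expanding: (2y + 1) + (2f + 1) + 2s = 2f + 2s + 2y + 2.
Every term is even; pulling out the factor of 2 gives 2(f + s + y + 1).

2(f + s + y + 1)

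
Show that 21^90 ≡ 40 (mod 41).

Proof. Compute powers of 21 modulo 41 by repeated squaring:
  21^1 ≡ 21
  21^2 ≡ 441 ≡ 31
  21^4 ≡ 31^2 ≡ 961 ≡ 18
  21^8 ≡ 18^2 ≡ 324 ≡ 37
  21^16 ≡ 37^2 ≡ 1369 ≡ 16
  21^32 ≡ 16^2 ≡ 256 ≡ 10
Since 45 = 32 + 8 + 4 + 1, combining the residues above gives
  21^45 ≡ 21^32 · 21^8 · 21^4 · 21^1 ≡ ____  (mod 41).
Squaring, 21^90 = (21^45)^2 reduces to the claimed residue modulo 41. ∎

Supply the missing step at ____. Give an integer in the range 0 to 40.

9

21^32 · 21^8 · 21^4 · 21^1 ≡ 10 · 37 · 18 · 21 = 139860.
139860 mod 41 = 9, so 21^45 ≡ 9 (mod 41).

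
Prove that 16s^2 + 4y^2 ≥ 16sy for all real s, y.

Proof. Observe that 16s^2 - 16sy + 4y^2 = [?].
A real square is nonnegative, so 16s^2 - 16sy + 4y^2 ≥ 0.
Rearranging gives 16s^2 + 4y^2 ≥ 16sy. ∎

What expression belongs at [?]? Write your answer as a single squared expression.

(4s - 2y)^2

The leading and trailing coefficients are 4^2 and 2^2, and 16 = 2·4·2, so the trinomial is (4s - 2y)^2.
Hence 16s^2 - 16sy + 4y^2 ≥ 0.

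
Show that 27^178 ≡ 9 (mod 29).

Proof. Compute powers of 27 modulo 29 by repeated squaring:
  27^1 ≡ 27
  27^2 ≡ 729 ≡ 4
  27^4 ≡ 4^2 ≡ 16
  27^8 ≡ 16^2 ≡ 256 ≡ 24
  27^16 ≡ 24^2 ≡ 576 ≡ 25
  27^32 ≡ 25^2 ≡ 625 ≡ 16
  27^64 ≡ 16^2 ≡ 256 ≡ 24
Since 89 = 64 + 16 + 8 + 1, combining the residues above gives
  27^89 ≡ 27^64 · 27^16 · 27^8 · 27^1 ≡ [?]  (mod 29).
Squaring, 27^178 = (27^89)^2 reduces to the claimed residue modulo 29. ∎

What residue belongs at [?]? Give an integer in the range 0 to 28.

27^64 · 27^16 · 27^8 · 27^1 ≡ 24 · 25 · 24 · 27 = 388800.
388800 mod 29 = 26, so 27^89 ≡ 26 (mod 29).

26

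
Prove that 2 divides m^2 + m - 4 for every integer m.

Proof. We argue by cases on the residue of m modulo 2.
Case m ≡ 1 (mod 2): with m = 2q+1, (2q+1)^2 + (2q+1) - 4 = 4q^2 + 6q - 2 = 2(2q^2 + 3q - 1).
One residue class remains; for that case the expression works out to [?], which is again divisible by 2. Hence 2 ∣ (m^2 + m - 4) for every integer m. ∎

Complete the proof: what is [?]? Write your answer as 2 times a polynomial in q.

Only m ≡ 0 (mod 2) is unaccounted for. Put m = 2q:
(2q)^2 + (2q) - 4 expands to 4q^2 + 2q - 4,
and factoring out 2 leaves 2(2q^2 + q - 2).

2(2q^2 + q - 2)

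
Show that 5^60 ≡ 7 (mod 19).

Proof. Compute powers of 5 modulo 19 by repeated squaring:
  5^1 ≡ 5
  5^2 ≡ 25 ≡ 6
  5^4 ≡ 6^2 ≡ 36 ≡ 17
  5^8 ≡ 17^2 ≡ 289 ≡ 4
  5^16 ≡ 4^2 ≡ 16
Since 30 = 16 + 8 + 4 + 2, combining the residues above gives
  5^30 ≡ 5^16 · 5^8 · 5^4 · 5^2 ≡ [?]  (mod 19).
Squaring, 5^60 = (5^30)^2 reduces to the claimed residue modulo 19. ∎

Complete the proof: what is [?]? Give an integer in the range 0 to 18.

11

Multiply the listed residues: 16 · 4 · 17 · 6 = 64 → 1088 → 6528.
Reducing modulo 19: 6528 = 343·19 + 11, so 5^30 ≡ 11.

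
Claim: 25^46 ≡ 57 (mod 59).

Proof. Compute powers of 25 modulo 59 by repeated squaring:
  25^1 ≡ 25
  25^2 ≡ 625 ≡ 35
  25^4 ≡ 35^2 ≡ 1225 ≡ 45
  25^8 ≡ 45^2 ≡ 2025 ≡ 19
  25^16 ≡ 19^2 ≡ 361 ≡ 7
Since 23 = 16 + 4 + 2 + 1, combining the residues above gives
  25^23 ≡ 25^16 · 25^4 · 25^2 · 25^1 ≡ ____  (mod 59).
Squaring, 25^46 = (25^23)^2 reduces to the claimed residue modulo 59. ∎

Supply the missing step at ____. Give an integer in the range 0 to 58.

25^16 · 25^4 · 25^2 · 25^1 ≡ 7 · 45 · 35 · 25 = 275625.
275625 mod 59 = 36, so 25^23 ≡ 36 (mod 59).

36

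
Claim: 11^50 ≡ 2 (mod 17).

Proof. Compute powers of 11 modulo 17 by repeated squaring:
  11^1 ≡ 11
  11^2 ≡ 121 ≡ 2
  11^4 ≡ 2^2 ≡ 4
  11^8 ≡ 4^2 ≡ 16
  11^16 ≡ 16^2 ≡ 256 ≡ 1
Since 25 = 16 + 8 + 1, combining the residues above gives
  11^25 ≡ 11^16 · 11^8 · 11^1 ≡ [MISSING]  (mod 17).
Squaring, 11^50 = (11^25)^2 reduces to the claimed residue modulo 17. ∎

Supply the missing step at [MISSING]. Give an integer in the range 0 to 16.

11^16 · 11^8 · 11^1 ≡ 1 · 16 · 11 = 176.
176 mod 17 = 6, so 11^25 ≡ 6 (mod 17).

6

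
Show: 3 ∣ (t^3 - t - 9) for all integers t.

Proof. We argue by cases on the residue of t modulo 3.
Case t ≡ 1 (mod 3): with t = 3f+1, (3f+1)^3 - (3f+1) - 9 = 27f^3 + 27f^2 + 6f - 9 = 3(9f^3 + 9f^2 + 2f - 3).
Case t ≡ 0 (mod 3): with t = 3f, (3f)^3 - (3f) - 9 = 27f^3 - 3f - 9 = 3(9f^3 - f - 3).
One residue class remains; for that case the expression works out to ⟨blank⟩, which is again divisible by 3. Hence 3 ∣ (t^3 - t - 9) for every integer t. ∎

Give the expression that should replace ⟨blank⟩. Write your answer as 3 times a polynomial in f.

The residues treated are {1, 0}, so the missing case is t ≡ 2 (mod 3); write t = 3f+2.
Then (3f+2)^3 - (3f+2) - 9 = 27f^3 + 54f^2 + 33f - 3 = 3(9f^3 + 18f^2 + 11f - 1).

3(9f^3 + 18f^2 + 11f - 1)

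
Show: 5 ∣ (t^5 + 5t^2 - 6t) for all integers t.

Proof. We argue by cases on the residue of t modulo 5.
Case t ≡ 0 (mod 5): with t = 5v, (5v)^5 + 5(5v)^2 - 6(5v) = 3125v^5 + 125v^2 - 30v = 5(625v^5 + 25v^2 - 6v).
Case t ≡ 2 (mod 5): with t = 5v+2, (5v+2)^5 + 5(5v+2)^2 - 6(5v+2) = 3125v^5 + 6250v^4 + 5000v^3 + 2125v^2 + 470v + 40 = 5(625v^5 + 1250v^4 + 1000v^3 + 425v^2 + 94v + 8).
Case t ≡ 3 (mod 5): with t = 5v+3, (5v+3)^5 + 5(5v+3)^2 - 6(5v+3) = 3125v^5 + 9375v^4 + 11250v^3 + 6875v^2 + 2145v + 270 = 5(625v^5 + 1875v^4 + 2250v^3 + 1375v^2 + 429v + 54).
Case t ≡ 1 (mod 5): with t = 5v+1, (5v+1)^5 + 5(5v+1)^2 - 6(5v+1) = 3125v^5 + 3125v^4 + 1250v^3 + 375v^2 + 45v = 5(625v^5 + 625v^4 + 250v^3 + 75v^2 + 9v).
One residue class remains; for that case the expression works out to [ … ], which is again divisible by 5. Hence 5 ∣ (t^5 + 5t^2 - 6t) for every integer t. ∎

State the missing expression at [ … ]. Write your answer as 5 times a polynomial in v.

The residues treated are {0, 2, 3, 1}, so the missing case is t ≡ 4 (mod 5); write t = 5v+4.
Then (5v+4)^5 + 5(5v+4)^2 - 6(5v+4) = 3125v^5 + 12500v^4 + 20000v^3 + 16125v^2 + 6570v + 1080 = 5(625v^5 + 2500v^4 + 4000v^3 + 3225v^2 + 1314v + 216).

5(625v^5 + 2500v^4 + 4000v^3 + 3225v^2 + 1314v + 216)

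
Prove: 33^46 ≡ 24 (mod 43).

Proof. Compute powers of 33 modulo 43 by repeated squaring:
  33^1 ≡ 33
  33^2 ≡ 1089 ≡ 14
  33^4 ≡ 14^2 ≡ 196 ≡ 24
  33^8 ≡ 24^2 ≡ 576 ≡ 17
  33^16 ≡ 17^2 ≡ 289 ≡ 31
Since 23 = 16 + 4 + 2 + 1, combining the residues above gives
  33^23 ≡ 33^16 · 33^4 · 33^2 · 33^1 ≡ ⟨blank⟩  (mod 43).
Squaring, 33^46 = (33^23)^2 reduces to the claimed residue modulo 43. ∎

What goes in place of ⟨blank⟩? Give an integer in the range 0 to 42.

33^16 · 33^4 · 33^2 · 33^1 ≡ 31 · 24 · 14 · 33 = 343728.
343728 mod 43 = 29, so 33^23 ≡ 29 (mod 43).

29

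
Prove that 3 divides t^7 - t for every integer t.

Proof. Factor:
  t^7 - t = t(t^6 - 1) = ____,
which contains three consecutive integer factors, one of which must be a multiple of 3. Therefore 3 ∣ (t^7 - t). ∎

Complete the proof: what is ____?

(t - 1)t(t + 1)(t^4 + t^2 + 1)

t^6 - 1 = (t^2 - 1)(t^4 + t^2 + 1), and t^2 - 1 = (t-1)(t+1).
So t(t^6 - 1) = (t - 1)t(t + 1)(t^4 + t^2 + 1).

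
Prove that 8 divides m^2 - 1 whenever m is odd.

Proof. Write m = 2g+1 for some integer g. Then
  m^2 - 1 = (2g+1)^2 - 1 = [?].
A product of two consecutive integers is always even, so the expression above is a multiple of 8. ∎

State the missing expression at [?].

4g(g + 1)

(2g+1)^2 - 1 = 4g^2 + 4g + 1 - 1 = 4g^2 + 4g = 4g(g+1).
Since g and g+1 are consecutive, g(g+1) is even, and 4·(even) is a multiple of 8.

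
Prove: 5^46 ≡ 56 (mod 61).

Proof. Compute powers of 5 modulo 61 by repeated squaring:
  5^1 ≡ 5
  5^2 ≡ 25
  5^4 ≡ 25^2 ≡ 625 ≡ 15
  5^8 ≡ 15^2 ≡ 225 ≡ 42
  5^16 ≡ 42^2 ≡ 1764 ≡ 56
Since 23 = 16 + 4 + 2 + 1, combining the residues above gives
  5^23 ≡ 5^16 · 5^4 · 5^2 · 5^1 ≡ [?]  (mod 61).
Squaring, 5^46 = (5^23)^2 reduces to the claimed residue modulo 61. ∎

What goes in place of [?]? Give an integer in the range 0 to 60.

5^16 · 5^4 · 5^2 · 5^1 ≡ 56 · 15 · 25 · 5 = 105000.
105000 mod 61 = 19, so 5^23 ≡ 19 (mod 61).

19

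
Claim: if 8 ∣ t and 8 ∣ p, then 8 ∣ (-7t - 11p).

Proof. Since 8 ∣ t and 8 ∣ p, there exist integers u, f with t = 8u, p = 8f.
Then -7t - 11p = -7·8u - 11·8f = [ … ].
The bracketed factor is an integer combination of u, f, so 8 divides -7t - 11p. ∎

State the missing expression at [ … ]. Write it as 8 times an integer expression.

8(-11f - 7u)

Pull the common 8 out of every term: -7·8u - 11·8f = 8(-11f - 7u).
-11f - 7u is an integer, which exhibits the divisibility.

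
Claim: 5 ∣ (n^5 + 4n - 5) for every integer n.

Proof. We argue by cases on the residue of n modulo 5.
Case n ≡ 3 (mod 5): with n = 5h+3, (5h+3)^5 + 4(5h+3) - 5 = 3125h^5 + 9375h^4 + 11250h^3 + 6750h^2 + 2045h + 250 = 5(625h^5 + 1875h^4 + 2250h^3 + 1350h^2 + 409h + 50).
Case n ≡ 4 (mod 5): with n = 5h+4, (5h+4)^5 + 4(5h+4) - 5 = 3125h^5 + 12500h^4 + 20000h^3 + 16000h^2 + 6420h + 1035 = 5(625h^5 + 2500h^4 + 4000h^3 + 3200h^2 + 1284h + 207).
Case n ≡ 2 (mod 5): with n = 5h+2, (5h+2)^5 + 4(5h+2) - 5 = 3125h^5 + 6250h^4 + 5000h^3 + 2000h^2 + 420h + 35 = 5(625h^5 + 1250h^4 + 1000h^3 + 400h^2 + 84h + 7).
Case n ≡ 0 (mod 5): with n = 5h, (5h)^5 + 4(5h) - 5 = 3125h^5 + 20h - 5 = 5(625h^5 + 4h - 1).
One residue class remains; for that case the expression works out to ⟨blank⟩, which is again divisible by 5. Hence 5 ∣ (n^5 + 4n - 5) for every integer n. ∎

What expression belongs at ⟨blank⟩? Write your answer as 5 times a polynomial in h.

5(625h^5 + 625h^4 + 250h^3 + 50h^2 + 9h)

The residues treated are {3, 4, 2, 0}, so the missing case is n ≡ 1 (mod 5); write n = 5h+1.
Then (5h+1)^5 + 4(5h+1) - 5 = 3125h^5 + 3125h^4 + 1250h^3 + 250h^2 + 45h = 5(625h^5 + 625h^4 + 250h^3 + 50h^2 + 9h).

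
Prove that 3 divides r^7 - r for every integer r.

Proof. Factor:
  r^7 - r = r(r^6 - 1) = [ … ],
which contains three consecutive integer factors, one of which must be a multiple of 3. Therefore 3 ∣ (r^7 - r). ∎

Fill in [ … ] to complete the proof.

r^6 - 1 = (r^2 - 1)(r^4 + r^2 + 1), and r^2 - 1 = (r-1)(r+1).
So r(r^6 - 1) = (r - 1)r(r + 1)(r^4 + r^2 + 1).

(r - 1)r(r + 1)(r^4 + r^2 + 1)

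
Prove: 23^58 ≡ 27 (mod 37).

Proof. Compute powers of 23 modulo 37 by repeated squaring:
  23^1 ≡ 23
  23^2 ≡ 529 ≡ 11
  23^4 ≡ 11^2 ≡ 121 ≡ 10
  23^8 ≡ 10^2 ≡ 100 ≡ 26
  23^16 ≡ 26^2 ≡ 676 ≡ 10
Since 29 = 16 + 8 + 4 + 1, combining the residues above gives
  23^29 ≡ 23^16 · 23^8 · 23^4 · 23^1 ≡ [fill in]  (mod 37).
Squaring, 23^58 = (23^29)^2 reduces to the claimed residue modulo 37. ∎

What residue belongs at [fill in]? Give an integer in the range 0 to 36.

Multiply the listed residues: 10 · 26 · 10 · 23 = 260 → 2600 → 59800.
Reducing modulo 37: 59800 = 1616·37 + 8, so 23^29 ≡ 8.

8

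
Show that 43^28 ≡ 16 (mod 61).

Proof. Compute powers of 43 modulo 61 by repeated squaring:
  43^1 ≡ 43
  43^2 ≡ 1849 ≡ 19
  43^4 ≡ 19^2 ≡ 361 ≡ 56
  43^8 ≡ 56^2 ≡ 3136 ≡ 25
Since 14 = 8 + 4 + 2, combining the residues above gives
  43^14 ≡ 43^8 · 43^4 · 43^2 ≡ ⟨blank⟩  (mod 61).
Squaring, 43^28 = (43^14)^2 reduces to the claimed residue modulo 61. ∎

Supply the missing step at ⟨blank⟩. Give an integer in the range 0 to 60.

4

43^8 · 43^4 · 43^2 ≡ 25 · 56 · 19 = 26600.
26600 mod 61 = 4, so 43^14 ≡ 4 (mod 61).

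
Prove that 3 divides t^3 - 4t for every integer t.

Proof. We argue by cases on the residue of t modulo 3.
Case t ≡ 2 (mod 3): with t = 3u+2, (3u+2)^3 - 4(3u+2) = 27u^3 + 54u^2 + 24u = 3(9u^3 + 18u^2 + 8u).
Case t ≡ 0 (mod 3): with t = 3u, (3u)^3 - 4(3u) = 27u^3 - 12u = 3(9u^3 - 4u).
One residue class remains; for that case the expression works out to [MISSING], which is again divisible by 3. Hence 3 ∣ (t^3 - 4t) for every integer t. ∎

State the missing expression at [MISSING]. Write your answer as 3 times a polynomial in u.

3(9u^3 + 9u^2 - u - 1)

The residues treated are {2, 0}, so the missing case is t ≡ 1 (mod 3); write t = 3u+1.
Then (3u+1)^3 - 4(3u+1) = 27u^3 + 27u^2 - 3u - 3 = 3(9u^3 + 9u^2 - u - 1).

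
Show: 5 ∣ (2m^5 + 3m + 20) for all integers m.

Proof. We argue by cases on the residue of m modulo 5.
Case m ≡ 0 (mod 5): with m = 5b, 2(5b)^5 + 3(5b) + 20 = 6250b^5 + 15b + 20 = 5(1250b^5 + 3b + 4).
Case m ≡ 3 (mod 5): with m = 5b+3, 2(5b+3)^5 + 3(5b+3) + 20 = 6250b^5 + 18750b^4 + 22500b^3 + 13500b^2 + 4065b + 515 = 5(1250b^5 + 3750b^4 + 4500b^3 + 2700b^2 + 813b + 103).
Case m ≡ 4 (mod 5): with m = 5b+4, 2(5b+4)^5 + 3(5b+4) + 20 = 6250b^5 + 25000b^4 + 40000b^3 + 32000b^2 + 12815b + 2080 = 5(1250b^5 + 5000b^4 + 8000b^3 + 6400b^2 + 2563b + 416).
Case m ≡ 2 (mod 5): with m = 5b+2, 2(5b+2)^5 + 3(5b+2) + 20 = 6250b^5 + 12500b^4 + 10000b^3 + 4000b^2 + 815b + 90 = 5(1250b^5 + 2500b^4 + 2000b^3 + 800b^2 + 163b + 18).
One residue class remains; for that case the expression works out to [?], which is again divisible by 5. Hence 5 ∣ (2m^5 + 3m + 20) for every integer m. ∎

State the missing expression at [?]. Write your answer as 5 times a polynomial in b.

Only m ≡ 1 (mod 5) is unaccounted for. Put m = 5b+1:
2(5b+1)^5 + 3(5b+1) + 20 expands to 6250b^5 + 6250b^4 + 2500b^3 + 500b^2 + 65b + 25,
and factoring out 5 leaves 5(1250b^5 + 1250b^4 + 500b^3 + 100b^2 + 13b + 5).

5(1250b^5 + 1250b^4 + 500b^3 + 100b^2 + 13b + 5)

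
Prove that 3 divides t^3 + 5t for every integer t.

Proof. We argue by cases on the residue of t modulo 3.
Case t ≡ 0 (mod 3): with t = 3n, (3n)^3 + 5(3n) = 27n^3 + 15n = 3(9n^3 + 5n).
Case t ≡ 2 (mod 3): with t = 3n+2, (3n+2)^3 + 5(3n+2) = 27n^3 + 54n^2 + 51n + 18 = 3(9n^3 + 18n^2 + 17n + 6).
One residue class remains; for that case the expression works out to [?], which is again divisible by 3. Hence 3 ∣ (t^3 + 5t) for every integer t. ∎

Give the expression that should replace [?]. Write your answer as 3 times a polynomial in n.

3(9n^3 + 9n^2 + 8n + 2)

The residues treated are {0, 2}, so the missing case is t ≡ 1 (mod 3); write t = 3n+1.
Then (3n+1)^3 + 5(3n+1) = 27n^3 + 27n^2 + 24n + 6 = 3(9n^3 + 9n^2 + 8n + 2).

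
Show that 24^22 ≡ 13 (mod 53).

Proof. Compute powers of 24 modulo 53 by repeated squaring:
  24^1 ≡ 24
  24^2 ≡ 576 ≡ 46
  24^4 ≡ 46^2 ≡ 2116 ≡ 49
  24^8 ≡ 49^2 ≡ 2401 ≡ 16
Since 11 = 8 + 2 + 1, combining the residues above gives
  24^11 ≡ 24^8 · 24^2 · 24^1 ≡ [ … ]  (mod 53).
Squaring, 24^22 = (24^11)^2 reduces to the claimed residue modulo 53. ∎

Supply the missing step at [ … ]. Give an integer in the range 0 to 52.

15

24^8 · 24^2 · 24^1 ≡ 16 · 46 · 24 = 17664.
17664 mod 53 = 15, so 24^11 ≡ 15 (mod 53).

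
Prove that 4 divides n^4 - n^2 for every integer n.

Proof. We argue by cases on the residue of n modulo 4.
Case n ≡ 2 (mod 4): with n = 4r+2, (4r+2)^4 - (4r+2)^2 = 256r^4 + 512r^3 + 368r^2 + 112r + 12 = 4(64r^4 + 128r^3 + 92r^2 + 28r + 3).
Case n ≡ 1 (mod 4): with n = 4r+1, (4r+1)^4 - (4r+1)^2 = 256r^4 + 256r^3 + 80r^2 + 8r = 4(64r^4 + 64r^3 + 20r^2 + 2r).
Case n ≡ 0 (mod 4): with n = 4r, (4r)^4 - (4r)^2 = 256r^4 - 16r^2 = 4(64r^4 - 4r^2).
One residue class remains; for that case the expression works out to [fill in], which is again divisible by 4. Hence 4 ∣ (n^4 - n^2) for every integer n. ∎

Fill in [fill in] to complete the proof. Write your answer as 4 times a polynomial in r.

4(64r^4 + 192r^3 + 212r^2 + 102r + 18)

The residues treated are {2, 1, 0}, so the missing case is n ≡ 3 (mod 4); write n = 4r+3.
Then (4r+3)^4 - (4r+3)^2 = 256r^4 + 768r^3 + 848r^2 + 408r + 72 = 4(64r^4 + 192r^3 + 212r^2 + 102r + 18).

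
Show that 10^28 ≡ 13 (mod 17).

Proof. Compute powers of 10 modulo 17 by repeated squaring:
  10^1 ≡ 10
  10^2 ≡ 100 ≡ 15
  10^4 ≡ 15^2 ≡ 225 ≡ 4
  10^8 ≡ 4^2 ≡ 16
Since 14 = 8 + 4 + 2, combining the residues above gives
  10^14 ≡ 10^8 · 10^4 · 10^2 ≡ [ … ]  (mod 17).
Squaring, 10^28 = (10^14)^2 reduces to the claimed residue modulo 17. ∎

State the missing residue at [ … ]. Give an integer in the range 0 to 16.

8

Multiply the listed residues: 16 · 4 · 15 = 64 → 960.
Reducing modulo 17: 960 = 56·17 + 8, so 10^14 ≡ 8.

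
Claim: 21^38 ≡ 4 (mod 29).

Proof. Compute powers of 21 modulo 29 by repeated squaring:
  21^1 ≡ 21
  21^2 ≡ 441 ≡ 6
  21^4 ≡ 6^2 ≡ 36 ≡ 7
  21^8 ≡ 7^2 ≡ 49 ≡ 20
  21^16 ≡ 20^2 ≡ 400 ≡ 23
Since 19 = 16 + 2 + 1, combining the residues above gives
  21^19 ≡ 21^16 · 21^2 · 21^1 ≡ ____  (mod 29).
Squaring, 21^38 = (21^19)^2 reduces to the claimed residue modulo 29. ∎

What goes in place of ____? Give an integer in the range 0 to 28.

27

Multiply the listed residues: 23 · 6 · 21 = 138 → 2898.
Reducing modulo 29: 2898 = 99·29 + 27, so 21^19 ≡ 27.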